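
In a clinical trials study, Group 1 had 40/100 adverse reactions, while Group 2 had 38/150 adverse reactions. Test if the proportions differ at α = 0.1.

p̂₁ = 0.4, p̂₂ = 0.253, pooled p̂ = 0.312. z = 2.452. Critical: ±1.645. Reject H₀.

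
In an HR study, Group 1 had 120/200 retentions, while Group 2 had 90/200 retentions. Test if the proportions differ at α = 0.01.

p̂₁ = 0.6, p̂₂ = 0.45, pooled p̂ = 0.525. z = 3.004. Critical: ±2.576. Reject H₀.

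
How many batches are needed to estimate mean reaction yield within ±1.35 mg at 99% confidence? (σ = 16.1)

n = (z*σ/E)² = (2.576×16.1/1.35)² = 943.8 → n = 944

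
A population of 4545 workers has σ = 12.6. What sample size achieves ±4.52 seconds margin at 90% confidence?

Without FPC: n₀ = (1.645×12.6/4.52)² = 21.028. With FPC: n = n₀N/(n₀+N-1) = 20.9 → n = 21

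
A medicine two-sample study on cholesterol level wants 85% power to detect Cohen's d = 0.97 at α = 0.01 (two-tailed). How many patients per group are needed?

z_{α/2} = 2.576, z_β = Φ⁻¹(0.85) = 1.036. For large effect (d = 0.97): n per group = 2(z_{α/2} + z_β)²/d² = 2(2.576 + 1.036)²/0.97² = 27.7 → 28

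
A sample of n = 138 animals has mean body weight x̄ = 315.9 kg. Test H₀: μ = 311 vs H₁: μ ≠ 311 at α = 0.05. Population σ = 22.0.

z = (x̄ - μ₀)/(σ/√n) = (315.9 - 311)/(22.0/√138) = 2.616. Critical value: ±1.96. Since |2.616| > 1.96, Reject H₀.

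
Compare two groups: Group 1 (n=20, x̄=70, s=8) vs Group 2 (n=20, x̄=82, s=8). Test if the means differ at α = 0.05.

Pooled sp = 8.0. t = -4.743, df = 38. Critical t = ±2.024. Reject H₀.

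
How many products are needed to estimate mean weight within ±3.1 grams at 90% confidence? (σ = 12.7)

n = (z*σ/E)² = (1.645×12.7/3.1)² = 45.4 → n = 46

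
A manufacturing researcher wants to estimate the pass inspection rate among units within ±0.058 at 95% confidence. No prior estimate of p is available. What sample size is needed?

Conservative approach: use p = 0.5 (maximizes p(1-p) = 0.25). n = z²(0.25)/E² = 1.96²×0.25/0.058² = 285.5 → n = 286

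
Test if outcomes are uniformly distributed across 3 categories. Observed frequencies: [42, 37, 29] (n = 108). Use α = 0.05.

Expected = 36 each. χ² = Σ(O-E)²/E = 2.389. df = 2, critical value = 5.991. Fail to reject H₀.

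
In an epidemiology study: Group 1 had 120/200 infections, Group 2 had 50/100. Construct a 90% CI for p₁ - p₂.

p̂₁ = 0.6, p̂₂ = 0.5. Difference = 0.1. CI = (-0.0, 0.2)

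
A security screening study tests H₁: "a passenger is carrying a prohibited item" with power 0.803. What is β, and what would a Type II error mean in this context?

β = 1 - power = 1 - 0.803 = 0.197. A Type II error is failing to reject H₀ when H₀ is false (false negative) — here, failing to conclude that a passenger is carrying a prohibited item when in fact it is true. Consequence: letting a prohibited item through — security breach.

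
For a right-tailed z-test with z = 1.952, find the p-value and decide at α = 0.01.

p = P(Z > 1.952) = 1 - Φ(1.952) ≈ 0.0255. Since p ≥ 0.01, fail to reject H₀ (not significant) at α = 0.01.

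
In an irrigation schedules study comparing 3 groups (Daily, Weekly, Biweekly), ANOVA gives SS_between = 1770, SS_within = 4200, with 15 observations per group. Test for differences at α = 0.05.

df_between = 2, df_within = 42. F = MS_between/MS_within = 885.0/100.0 = 8.85. F_crit ≈ 3.22. Reject H₀. At least one mean differs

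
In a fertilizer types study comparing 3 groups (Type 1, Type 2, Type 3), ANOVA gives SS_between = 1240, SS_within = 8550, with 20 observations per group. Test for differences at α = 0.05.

df_between = 2, df_within = 57. F = MS_between/MS_within = 620.0/150.0 = 4.133. F_crit ≈ 3.159. Reject H₀. At least one mean differs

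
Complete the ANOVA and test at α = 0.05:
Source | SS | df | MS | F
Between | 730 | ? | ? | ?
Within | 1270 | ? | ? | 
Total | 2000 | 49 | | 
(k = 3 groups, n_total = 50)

df_between = 2, df_within = 47. MS_between = 365.0, MS_within = 27.02. F = 13.508, F_crit ≈ 3.195. Reject H₀.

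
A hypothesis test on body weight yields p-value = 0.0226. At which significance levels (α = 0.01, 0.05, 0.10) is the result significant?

p = 0.0226. Significant at: α = 0.05, 0.1.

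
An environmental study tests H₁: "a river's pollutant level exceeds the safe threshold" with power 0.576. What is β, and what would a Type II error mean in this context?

β = 1 - power = 1 - 0.576 = 0.424. A Type II error is failing to reject H₀ when H₀ is false (false negative) — here, failing to conclude that a river's pollutant level exceeds the safe threshold when in fact it is true. Consequence: allowing unsafe pollution to continue.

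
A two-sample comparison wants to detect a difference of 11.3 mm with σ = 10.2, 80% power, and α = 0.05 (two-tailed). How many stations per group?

n per group = 2(z_α/2 + z_β)²σ²/d² = 2×(1.96 + 0.84)²×10.2²/11.3² = 12.8 → n = 13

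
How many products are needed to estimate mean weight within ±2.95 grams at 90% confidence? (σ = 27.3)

n = (z*σ/E)² = (1.645×27.3/2.95)² = 231.7 → n = 232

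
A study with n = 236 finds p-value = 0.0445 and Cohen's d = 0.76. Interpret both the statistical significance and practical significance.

Statistically significant (p = 0.0445 < 0.05). Cohen's d = 0.76 indicates a medium effect size. Both statistical and practical significance should be considered.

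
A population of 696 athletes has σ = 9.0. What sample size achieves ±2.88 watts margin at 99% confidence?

Without FPC: n₀ = (2.576×9.0/2.88)² = 64.803. With FPC: n = n₀N/(n₀+N-1) = 59.4 → n = 60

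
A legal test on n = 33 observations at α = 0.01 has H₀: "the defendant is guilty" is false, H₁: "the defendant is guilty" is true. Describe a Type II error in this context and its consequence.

Type II error: failing to reject H₀ when it is false — concluding that the defendant is guilty is not supported when in fact it is. Consequence: acquitting a guilty person.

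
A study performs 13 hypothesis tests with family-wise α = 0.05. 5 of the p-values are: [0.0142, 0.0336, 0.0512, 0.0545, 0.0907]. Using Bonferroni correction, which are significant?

Bonferroni α = 0.05/13 = 0.00385. None of the given p-values are significant.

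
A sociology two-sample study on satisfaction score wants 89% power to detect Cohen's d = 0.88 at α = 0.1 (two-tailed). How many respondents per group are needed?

z_{α/2} = 1.645, z_β = Φ⁻¹(0.89) = 1.227. For large effect (d = 0.88): n per group = 2(z_{α/2} + z_β)²/d² = 2(1.645 + 1.227)²/0.88² = 21.3 → 22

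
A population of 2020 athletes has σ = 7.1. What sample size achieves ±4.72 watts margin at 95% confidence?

Without FPC: n₀ = (1.96×7.1/4.72)² = 8.693. With FPC: n = n₀N/(n₀+N-1) = 8.7 → n = 9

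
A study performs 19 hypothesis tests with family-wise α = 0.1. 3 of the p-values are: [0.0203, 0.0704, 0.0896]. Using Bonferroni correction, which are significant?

Bonferroni α = 0.1/19 = 0.00526. None of the given p-values are significant.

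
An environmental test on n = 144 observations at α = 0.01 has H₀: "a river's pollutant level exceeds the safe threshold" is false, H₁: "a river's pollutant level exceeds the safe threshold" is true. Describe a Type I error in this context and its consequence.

Type I error: rejecting H₀ when it is true — concluding that a river's pollutant level exceeds the safe threshold when in fact it is not. Consequence: shutting down a compliant factory unnecessarily.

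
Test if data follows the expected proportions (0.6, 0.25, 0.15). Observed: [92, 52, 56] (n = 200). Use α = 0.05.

Expected: [120.0, 50.0, 30.0]. χ² = 29.147. df = 2, critical = 5.991. Reject H₀.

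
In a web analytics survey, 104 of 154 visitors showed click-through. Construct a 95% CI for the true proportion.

p̂ = 0.675. CI = p̂ ± z*√(p̂(1-p̂)/n) = (0.601, 0.749)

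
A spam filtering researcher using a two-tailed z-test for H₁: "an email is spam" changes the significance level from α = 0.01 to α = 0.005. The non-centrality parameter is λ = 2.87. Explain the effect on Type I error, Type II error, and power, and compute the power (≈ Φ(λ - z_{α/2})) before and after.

Decreasing α from 0.01 to 0.005:
• Type I error rate decreases (α is the Type I rate by definition).
• Critical value moves from z_{α/2} = 2.576 to 2.807, so power = Φ(λ - z_{α/2}) goes from Φ(2.87 - 2.576) = 0.616 to Φ(2.87 - 2.807) = 0.525.
• Type II error rate β = 1 - power therefore increases (0.384 → 0.475).
Appropriate when false positives are costly — here, a legitimate email is sent to the spam folder and the user misses it.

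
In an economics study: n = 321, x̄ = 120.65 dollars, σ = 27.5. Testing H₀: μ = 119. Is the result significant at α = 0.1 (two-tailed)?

z = (120.65 - 119)/(27.5/√321) = 1.075. Since |z| ≤ 1.645, not significant at α = 0.1.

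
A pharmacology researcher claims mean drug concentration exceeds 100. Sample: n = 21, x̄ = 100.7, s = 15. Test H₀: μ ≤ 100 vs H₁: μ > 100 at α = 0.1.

t = (100.7 - 100)/(15/√21) = 0.214, df = 20. Critical t = 1.325. Fail to reject H₀.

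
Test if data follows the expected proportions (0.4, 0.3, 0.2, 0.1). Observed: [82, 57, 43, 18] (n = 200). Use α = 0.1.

Expected: [80.0, 60.0, 40.0, 20.0]. χ² = 0.625. df = 3, critical = 6.251. Fail to reject H₀.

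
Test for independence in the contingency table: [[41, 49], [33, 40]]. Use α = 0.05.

χ² = 0.002. df = 1, critical = 3.841. Fail to reject H₀. No evidence of dependence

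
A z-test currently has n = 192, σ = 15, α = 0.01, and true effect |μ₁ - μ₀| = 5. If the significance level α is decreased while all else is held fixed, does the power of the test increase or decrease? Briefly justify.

Power decreases: a smaller α raises the critical value, so less of the H₁ sampling distribution falls in the rejection region.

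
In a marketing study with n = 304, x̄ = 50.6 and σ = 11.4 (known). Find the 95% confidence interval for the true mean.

CI = x̄ ± z*(σ/√n) = 50.6 ± 1.96(11.4/√304) = 50.6 ± 1.28 = (49.32, 51.88)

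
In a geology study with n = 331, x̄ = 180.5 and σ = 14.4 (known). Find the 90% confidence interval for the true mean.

CI = x̄ ± z*(σ/√n) = 180.5 ± 1.645(14.4/√331) = 180.5 ± 1.3 = (179.2, 181.8)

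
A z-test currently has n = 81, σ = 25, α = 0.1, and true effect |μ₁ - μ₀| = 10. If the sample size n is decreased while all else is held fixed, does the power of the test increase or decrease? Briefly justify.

Power decreases: a smaller n inflates the standard error σ/√n, pulling the sampling distribution under H₁ back toward the critical value.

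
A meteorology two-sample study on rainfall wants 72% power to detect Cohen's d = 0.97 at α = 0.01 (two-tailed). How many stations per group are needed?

z_{α/2} = 2.576, z_β = Φ⁻¹(0.72) = 0.583. For large effect (d = 0.97): n per group = 2(z_{α/2} + z_β)²/d² = 2(2.576 + 0.583)²/0.97² = 21.2 → 22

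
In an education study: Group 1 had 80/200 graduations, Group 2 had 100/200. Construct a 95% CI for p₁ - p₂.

p̂₁ = 0.4, p̂₂ = 0.5. Difference = -0.1. CI = (-0.197, -0.003)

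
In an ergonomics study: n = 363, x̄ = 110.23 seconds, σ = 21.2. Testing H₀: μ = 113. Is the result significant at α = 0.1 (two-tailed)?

z = (110.23 - 113)/(21.2/√363) = -2.489. Since |z| > 1.645, significant at α = 0.1.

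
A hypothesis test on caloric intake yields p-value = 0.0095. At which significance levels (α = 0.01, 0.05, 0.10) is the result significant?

p = 0.0095. Significant at: α = 0.01, 0.05, 0.1.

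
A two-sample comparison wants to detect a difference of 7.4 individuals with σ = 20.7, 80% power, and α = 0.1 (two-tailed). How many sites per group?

n per group = 2(z_α/2 + z_β)²σ²/d² = 2×(1.645 + 0.84)²×20.7²/7.4² = 96.6 → n = 97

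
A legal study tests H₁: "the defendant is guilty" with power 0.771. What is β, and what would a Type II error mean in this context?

β = 1 - power = 1 - 0.771 = 0.229. A Type II error is failing to reject H₀ when H₀ is false (false negative) — here, failing to conclude that the defendant is guilty when in fact it is true. Consequence: acquitting a guilty person.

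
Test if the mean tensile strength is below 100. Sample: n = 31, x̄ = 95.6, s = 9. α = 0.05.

t = (95.6 - 100)/(9/√31) = -2.722, df = 30. Critical t = -1.697. Reject H₀.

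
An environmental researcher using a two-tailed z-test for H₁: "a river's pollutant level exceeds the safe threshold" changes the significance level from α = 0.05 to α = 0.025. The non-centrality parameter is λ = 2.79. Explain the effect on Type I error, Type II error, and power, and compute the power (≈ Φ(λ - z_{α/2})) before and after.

Decreasing α from 0.05 to 0.025:
• Type I error rate decreases (α is the Type I rate by definition).
• Critical value moves from z_{α/2} = 1.96 to 2.241, so power = Φ(λ - z_{α/2}) goes from Φ(2.79 - 1.96) = 0.797 to Φ(2.79 - 2.241) = 0.708.
• Type II error rate β = 1 - power therefore increases (0.203 → 0.292).
Appropriate when false positives are costly — here, shutting down a compliant factory unnecessarily.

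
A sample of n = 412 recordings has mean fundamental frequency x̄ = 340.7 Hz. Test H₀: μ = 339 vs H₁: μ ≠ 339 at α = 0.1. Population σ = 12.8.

z = (x̄ - μ₀)/(σ/√n) = (340.7 - 339)/(12.8/√412) = 2.696. Critical value: ±1.645. Since |2.696| > 1.645, Reject H₀.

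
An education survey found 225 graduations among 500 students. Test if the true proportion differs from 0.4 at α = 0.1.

p̂ = 0.45, p₀ = 0.4. z = (p̂ - p₀)/√(p₀(1-p₀)/n) = 2.282. Critical: ±1.645. Reject H₀.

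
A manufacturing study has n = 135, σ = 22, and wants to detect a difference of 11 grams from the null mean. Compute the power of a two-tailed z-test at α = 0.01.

SE = σ/√n = 22/√135 = 1.893. Non-centrality λ = d/SE = 11/1.893 = 5.809. Power ≈ Φ(λ - z_{α/2}) = Φ(5.809 - 2.576) = Φ(3.233) = 0.999.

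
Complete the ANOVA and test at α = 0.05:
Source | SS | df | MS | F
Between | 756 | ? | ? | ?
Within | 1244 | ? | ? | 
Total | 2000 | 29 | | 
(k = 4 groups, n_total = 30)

df_between = 3, df_within = 26. MS_between = 252.0, MS_within = 47.85. F = 5.267, F_crit ≈ 2.975. Reject H₀.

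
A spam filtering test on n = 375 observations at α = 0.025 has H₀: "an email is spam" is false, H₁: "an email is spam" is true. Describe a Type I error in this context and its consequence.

Type I error: rejecting H₀ when it is true — concluding that an email is spam when in fact it is not. Consequence: a legitimate email is sent to the spam folder and the user misses it.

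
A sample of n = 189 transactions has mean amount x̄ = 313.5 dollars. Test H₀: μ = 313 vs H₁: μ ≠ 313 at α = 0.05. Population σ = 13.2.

z = (x̄ - μ₀)/(σ/√n) = (313.5 - 313)/(13.2/√189) = 0.521. Critical value: ±1.96. Since |0.521| ≤ 1.96, Fail to reject H₀.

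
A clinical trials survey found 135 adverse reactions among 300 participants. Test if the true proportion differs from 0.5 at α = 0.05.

p̂ = 0.45, p₀ = 0.5. z = (p̂ - p₀)/√(p₀(1-p₀)/n) = -1.732. Critical: ±1.96. Fail to reject H₀.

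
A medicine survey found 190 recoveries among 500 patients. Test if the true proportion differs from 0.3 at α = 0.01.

p̂ = 0.38, p₀ = 0.3. z = (p̂ - p₀)/√(p₀(1-p₀)/n) = 3.904. Critical: ±2.576. Reject H₀.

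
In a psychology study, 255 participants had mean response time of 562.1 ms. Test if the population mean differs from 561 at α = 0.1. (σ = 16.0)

z = (x̄ - μ₀)/(σ/√n) = (562.1 - 561)/(16.0/√255) = 1.098. Critical value: ±1.645. Since |1.098| ≤ 1.645, Fail to reject H₀.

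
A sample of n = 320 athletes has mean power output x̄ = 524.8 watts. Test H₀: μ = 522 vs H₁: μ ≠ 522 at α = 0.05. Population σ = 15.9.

z = (x̄ - μ₀)/(σ/√n) = (524.8 - 522)/(15.9/√320) = 3.15. Critical value: ±1.96. Since |3.15| > 1.96, Reject H₀.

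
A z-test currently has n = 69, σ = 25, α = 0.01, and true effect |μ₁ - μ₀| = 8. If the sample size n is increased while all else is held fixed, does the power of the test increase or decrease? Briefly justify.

Power increases: a larger n shrinks the standard error σ/√n, moving the sampling distribution under H₁ further from the critical value.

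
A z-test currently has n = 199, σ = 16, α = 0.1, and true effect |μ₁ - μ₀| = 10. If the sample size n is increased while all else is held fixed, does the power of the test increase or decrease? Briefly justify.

Power increases: a larger n shrinks the standard error σ/√n, moving the sampling distribution under H₁ further from the critical value.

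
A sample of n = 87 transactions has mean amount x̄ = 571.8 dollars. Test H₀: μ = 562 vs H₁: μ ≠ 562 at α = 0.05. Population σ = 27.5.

z = (x̄ - μ₀)/(σ/√n) = (571.8 - 562)/(27.5/√87) = 3.324. Critical value: ±1.96. Since |3.324| > 1.96, Reject H₀.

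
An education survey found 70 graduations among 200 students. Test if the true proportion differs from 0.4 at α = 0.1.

p̂ = 0.35, p₀ = 0.4. z = (p̂ - p₀)/√(p₀(1-p₀)/n) = -1.443. Critical: ±1.645. Fail to reject H₀.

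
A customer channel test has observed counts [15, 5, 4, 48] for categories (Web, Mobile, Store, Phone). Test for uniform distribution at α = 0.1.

Expected = 18 each. χ² = Σ(O-E)²/E = 70.778. df = 3, critical value = 6.251. Reject H₀.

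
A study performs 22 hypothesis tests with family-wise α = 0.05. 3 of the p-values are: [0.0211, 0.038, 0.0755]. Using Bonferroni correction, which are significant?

Bonferroni α = 0.05/22 = 0.00227. None of the given p-values are significant.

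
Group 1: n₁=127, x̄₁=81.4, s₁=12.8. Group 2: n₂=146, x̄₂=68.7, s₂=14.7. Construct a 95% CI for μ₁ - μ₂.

Difference = 12.7. SE = √(12.8²/127 + 14.7²/146) = 1.664. CI = (9.44, 15.96)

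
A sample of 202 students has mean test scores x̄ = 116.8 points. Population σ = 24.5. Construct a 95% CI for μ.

CI = x̄ ± z*(σ/√n) = 116.8 ± 1.96(24.5/√202) = 116.8 ± 3.38 = (113.42, 120.18)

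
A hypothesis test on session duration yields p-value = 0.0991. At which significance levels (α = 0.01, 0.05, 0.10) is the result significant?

p = 0.0991. Significant at: α = 0.1.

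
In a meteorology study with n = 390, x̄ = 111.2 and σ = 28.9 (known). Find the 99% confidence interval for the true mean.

CI = x̄ ± z*(σ/√n) = 111.2 ± 2.576(28.9/√390) = 111.2 ± 3.77 = (107.43, 114.97)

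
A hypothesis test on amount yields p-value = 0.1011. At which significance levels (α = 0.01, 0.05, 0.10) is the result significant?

p = 0.1011. Not significant at any of the given levels.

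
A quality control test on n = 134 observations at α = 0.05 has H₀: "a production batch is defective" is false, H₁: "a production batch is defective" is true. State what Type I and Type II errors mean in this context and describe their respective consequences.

Type I (false positive): concluding that a production batch is defective when it is not — scrapping a good batch — wasted material and cost for no reason. Type II (false negative): failing to conclude that a production batch is defective when it is — shipping a defective batch — faulty products reach customers. Which is costlier depends on domain priorities and is a judgement call rather than a statistical fact.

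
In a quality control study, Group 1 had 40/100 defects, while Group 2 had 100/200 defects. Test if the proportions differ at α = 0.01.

p̂₁ = 0.4, p̂₂ = 0.5, pooled p̂ = 0.467. z = -1.637. Critical: ±2.576. Fail to reject H₀.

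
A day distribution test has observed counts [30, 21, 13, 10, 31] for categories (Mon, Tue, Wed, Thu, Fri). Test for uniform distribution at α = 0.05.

Expected = 21 each. χ² = Σ(O-E)²/E = 17.429. df = 4, critical value = 9.488. Reject H₀.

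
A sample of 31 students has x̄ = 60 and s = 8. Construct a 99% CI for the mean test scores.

CI = x̄ ± t*(s/√n) = 60 ± 2.75(8/√31) = (56.05, 63.95)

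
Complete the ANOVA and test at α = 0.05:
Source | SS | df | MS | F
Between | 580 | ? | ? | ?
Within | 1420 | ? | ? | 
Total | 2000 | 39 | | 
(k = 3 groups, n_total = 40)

df_between = 2, df_within = 37. MS_between = 290.0, MS_within = 38.38. F = 7.556, F_crit ≈ 3.252. Reject H₀.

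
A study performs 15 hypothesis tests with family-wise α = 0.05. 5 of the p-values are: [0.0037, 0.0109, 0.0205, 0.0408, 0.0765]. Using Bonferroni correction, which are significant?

Bonferroni α = 0.05/15 = 0.00333. None of the given p-values are significant.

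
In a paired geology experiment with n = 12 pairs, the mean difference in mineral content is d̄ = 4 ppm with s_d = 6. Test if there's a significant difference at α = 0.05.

t = d̄/(s_d/√n) = 4/(6/√12) = 2.309. df = 11, critical t = ±2.201. Reject H₀.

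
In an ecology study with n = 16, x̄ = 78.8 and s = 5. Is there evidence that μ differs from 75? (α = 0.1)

t = (x̄ - μ₀)/(s/√n) = (78.8 - 75)/(5/√16) = 3.04. df = 15, critical t = ±1.753. Reject H₀.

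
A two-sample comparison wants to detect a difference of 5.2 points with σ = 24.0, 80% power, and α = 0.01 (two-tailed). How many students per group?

n per group = 2(z_α/2 + z_β)²σ²/d² = 2×(2.576 + 0.84)²×24.0²/5.2² = 497.1 → n = 498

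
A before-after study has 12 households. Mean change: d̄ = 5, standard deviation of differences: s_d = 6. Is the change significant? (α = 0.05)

t = d̄/(s_d/√n) = 5/(6/√12) = 2.887. df = 11, critical t = ±2.201. Reject H₀.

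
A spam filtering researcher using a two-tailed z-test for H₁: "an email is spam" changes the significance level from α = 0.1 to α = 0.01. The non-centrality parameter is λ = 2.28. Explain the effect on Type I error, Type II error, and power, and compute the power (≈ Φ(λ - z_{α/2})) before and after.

Decreasing α from 0.1 to 0.01:
• Type I error rate decreases (α is the Type I rate by definition).
• Critical value moves from z_{α/2} = 1.645 to 2.576, so power = Φ(λ - z_{α/2}) goes from Φ(2.28 - 1.645) = 0.737 to Φ(2.28 - 2.576) = 0.384.
• Type II error rate β = 1 - power therefore increases (0.263 → 0.616).
Appropriate when false positives are costly — here, a legitimate email is sent to the spam folder and the user misses it.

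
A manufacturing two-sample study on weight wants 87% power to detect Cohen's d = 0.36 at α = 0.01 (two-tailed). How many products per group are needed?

z_{α/2} = 2.576, z_β = Φ⁻¹(0.87) = 1.126. For small effect (d = 0.36): n per group = 2(z_{α/2} + z_β)²/d² = 2(2.576 + 1.126)²/0.36² = 211.5 → 212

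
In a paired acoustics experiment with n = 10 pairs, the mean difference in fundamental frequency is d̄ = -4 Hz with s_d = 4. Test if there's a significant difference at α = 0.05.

t = d̄/(s_d/√n) = -4/(4/√10) = -3.162. df = 9, critical t = ±2.262. Reject H₀.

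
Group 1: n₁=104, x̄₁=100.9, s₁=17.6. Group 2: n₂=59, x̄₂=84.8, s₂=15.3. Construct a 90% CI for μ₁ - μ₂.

Difference = 16.1. SE = √(17.6²/104 + 15.3²/59) = 2.636. CI = (11.76, 20.44)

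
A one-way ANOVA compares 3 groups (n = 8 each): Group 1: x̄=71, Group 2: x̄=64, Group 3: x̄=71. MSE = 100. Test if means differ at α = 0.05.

Grand mean = 68.67. SS_between = 261.33, MS_between = 130.67. F = 1.307, F_crit ≈ 3.467. Fail to reject H₀.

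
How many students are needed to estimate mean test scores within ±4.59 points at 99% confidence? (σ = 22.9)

n = (z*σ/E)² = (2.576×22.9/4.59)² = 165.2 → n = 166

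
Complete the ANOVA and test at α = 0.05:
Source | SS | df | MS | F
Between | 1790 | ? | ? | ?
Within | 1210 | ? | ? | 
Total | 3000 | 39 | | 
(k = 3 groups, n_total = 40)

df_between = 2, df_within = 37. MS_between = 895.0, MS_within = 32.7. F = 27.368, F_crit ≈ 3.252. Reject H₀.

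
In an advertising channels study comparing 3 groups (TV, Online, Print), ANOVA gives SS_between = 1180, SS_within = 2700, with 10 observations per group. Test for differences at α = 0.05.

df_between = 2, df_within = 27. F = MS_between/MS_within = 590.0/100.0 = 5.9. F_crit ≈ 3.354. Reject H₀. At least one mean differs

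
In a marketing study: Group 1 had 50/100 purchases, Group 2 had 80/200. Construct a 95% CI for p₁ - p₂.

p̂₁ = 0.5, p̂₂ = 0.4. Difference = 0.1. CI = (-0.019, 0.219)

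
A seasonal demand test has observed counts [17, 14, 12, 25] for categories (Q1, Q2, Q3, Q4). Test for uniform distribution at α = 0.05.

Expected = 17 each. χ² = Σ(O-E)²/E = 5.765. df = 3, critical value = 7.815. Fail to reject H₀.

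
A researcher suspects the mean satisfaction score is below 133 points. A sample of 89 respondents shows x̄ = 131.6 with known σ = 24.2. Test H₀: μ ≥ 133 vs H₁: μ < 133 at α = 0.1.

z = -0.546. Critical value: -1.28. Fail to reject H₀.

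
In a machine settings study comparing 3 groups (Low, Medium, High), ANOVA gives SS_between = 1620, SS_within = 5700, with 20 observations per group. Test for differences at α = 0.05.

df_between = 2, df_within = 57. F = MS_between/MS_within = 810.0/100.0 = 8.1. F_crit ≈ 3.159. Reject H₀. At least one mean differs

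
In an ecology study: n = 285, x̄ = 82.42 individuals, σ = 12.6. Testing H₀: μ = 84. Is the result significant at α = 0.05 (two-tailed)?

z = (82.42 - 84)/(12.6/√285) = -2.117. Since |z| > 1.96, significant at α = 0.05.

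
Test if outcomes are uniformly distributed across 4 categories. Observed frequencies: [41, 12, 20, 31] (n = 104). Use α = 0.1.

Expected = 26 each. χ² = Σ(O-E)²/E = 18.538. df = 3, critical value = 6.251. Reject H₀.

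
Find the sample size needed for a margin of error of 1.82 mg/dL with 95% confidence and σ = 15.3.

n = (z*σ/E)² = (1.96×15.3/1.82)² = 271.5 → n = 272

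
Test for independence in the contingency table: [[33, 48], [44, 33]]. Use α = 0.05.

χ² = 4.251. df = 1, critical = 3.841. Reject H₀. Variables are dependent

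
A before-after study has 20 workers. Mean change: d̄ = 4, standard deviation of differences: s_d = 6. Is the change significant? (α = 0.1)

t = d̄/(s_d/√n) = 4/(6/√20) = 2.981. df = 19, critical t = ±1.729. Reject H₀.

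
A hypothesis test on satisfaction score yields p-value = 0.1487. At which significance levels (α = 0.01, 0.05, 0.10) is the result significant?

p = 0.1487. Not significant at any of the given levels.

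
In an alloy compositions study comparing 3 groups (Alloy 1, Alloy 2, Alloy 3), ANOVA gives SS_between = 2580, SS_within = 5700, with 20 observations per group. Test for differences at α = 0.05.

df_between = 2, df_within = 57. F = MS_between/MS_within = 1290.0/100.0 = 12.9. F_crit ≈ 3.159. Reject H₀. At least one mean differs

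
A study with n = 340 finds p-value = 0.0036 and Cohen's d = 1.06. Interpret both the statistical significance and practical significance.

Statistically significant (p = 0.0036 < 0.05). Cohen's d = 1.06 indicates a large effect size. Both statistical and practical significance should be considered.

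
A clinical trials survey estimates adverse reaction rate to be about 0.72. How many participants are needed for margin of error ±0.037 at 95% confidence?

n = z²p(1-p)/E² = 1.96²×0.72×0.28/0.037² = 565.7 → n = 566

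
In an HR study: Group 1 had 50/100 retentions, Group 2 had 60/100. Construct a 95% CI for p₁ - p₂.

p̂₁ = 0.5, p̂₂ = 0.6. Difference = -0.1. CI = (-0.237, 0.037)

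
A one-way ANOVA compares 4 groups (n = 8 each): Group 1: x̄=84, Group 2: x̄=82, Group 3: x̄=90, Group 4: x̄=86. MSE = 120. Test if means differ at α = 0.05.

Grand mean = 85.5. SS_between = 280.0, MS_between = 93.33. F = 0.778, F_crit ≈ 2.947. Fail to reject H₀.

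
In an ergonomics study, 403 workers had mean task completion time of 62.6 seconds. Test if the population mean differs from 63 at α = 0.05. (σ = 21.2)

z = (x̄ - μ₀)/(σ/√n) = (62.6 - 63)/(21.2/√403) = -0.379. Critical value: ±1.96. Since |-0.379| ≤ 1.96, Fail to reject H₀.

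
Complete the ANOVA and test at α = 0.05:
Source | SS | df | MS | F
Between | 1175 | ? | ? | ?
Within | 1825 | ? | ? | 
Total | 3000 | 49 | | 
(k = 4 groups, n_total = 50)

df_between = 3, df_within = 46. MS_between = 391.67, MS_within = 39.67. F = 9.872, F_crit ≈ 2.807. Reject H₀.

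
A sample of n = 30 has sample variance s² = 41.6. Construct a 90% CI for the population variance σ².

df = 29. χ²_{0.05} = 42.557, χ²_{0.95} = 17.708. CI for σ² = ((n-1)s²/χ²_{α/2}, (n-1)s²/χ²_{1-α/2}) = (29·41.6/42.557, 29·41.6/17.708) = (28.35, 68.13)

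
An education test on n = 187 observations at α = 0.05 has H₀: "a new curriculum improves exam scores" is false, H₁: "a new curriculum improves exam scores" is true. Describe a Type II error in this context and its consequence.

Type II error: failing to reject H₀ when it is false — concluding that a new curriculum improves exam scores is not supported when in fact it is. Consequence: keeping the old curriculum when the new one would have helped students.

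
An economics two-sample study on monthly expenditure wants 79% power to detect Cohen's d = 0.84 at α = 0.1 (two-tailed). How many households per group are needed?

z_{α/2} = 1.645, z_β = Φ⁻¹(0.79) = 0.806. For large effect (d = 0.84): n per group = 2(z_{α/2} + z_β)²/d² = 2(1.645 + 0.806)²/0.84² = 17.03 → 18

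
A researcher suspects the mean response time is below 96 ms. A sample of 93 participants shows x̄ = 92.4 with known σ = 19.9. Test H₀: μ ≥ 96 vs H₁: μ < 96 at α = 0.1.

z = -1.745. Critical value: -1.28. Reject H₀.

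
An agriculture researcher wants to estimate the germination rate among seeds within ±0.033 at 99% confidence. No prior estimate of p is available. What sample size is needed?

Conservative approach: use p = 0.5 (maximizes p(1-p) = 0.25). n = z²(0.25)/E² = 2.576²×0.25/0.033² = 1523.4 → n = 1524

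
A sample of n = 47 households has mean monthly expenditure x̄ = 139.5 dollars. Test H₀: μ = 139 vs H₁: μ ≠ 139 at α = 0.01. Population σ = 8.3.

z = (x̄ - μ₀)/(σ/√n) = (139.5 - 139)/(8.3/√47) = 0.413. Critical value: ±2.576. Since |0.413| ≤ 2.576, Fail to reject H₀.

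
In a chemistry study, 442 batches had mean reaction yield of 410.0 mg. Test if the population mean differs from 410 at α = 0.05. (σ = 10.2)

z = (x̄ - μ₀)/(σ/√n) = (410.0 - 410)/(10.2/√442) = 0.0. Critical value: ±1.96. Since |0.0| ≤ 1.96, Fail to reject H₀.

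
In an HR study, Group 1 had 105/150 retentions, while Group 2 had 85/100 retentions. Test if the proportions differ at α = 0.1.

p̂₁ = 0.7, p̂₂ = 0.85, pooled p̂ = 0.76. z = -2.721. Critical: ±1.645. Reject H₀.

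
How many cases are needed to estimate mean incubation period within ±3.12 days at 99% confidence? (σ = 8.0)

n = (z*σ/E)² = (2.576×8.0/3.12)² = 43.6 → n = 44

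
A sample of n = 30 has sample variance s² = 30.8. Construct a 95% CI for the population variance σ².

df = 29. χ²_{0.025} = 45.722, χ²_{0.975} = 16.047. CI for σ² = ((n-1)s²/χ²_{α/2}, (n-1)s²/χ²_{1-α/2}) = (29·30.8/45.722, 29·30.8/16.047) = (19.54, 55.66)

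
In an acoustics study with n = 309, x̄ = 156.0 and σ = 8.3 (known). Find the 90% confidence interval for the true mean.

CI = x̄ ± z*(σ/√n) = 156.0 ± 1.645(8.3/√309) = 156.0 ± 0.78 = (155.22, 156.78)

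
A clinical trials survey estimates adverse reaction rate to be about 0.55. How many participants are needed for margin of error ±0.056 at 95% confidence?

n = z²p(1-p)/E² = 1.96²×0.55×0.45/0.056² = 303.2 → n = 304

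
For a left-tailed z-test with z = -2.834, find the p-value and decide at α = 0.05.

p = P(Z < -2.834) = Φ(-2.834) ≈ 0.0023. Since p < 0.05, reject H₀ (significant) at α = 0.05.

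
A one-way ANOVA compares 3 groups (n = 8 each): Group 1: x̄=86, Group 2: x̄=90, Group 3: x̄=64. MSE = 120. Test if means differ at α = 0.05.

Grand mean = 80.0. SS_between = 3136.0, MS_between = 1568.0. F = 13.067, F_crit ≈ 3.467. Reject H₀.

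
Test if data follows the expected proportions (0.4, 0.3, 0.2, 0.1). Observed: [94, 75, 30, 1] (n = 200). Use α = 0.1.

Expected: [80.0, 60.0, 40.0, 20.0]. χ² = 26.75. df = 3, critical = 6.251. Reject H₀.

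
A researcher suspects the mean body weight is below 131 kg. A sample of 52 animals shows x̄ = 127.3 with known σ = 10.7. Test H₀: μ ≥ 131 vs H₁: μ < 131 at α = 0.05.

z = -2.494. Critical value: -1.645. Reject H₀.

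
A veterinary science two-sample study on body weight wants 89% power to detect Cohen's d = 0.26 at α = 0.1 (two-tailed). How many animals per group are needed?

z_{α/2} = 1.645, z_β = Φ⁻¹(0.89) = 1.227. For small effect (d = 0.26): n per group = 2(z_{α/2} + z_β)²/d² = 2(1.645 + 1.227)²/0.26² = 244.04 → 245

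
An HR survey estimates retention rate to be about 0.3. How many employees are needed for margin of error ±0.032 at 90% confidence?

n = z²p(1-p)/E² = 1.645²×0.3×0.7/0.032² = 554.9 → n = 555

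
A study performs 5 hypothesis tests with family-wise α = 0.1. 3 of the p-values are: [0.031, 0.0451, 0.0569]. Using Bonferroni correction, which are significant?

Bonferroni α = 0.1/5 = 0.02. None of the given p-values are significant.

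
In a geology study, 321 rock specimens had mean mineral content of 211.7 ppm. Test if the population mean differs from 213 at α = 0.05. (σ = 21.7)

z = (x̄ - μ₀)/(σ/√n) = (211.7 - 213)/(21.7/√321) = -1.073. Critical value: ±1.96. Since |-1.073| ≤ 1.96, Fail to reject H₀.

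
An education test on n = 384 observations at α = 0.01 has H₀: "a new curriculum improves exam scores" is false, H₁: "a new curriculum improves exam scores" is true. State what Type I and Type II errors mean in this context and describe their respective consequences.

Type I (false positive): concluding that a new curriculum improves exam scores when it is not — adopting a curriculum that gives no real benefit — disruption for nothing. Type II (false negative): failing to conclude that a new curriculum improves exam scores when it is — keeping the old curriculum when the new one would have helped students. Which is costlier depends on domain priorities and is a judgement call rather than a statistical fact.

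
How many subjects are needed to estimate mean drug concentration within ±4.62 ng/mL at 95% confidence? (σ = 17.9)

n = (z*σ/E)² = (1.96×17.9/4.62)² = 57.7 → n = 58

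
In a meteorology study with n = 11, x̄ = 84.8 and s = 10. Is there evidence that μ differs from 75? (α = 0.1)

t = (x̄ - μ₀)/(s/√n) = (84.8 - 75)/(10/√11) = 3.25. df = 10, critical t = ±1.812. Reject H₀.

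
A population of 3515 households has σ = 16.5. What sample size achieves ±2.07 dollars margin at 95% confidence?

Without FPC: n₀ = (1.96×16.5/2.07)² = 244.084. With FPC: n = n₀N/(n₀+N-1) = 228.3 → n = 229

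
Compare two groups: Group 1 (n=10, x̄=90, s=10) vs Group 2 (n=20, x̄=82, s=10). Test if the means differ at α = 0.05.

Pooled sp = 10.0. t = 2.066, df = 28. Critical t = ±2.048. Reject H₀.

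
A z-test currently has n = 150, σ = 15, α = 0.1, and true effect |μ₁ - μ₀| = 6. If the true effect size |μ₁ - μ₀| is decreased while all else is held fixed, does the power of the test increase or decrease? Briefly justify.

Power decreases: a smaller true effect decreases the non-centrality λ = |μ₁ - μ₀|/(σ/√n).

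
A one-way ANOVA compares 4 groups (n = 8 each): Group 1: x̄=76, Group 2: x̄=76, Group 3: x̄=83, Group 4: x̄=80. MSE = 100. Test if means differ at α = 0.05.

Grand mean = 78.75. SS_between = 278.0, MS_between = 92.67. F = 0.927, F_crit ≈ 2.947. Fail to reject H₀.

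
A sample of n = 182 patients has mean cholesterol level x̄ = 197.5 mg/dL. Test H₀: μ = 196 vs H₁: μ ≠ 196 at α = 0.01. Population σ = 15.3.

z = (x̄ - μ₀)/(σ/√n) = (197.5 - 196)/(15.3/√182) = 1.323. Critical value: ±2.576. Since |1.323| ≤ 2.576, Fail to reject H₀.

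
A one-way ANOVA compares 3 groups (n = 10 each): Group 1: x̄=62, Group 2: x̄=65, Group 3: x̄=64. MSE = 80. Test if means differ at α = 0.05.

Grand mean = 63.67. SS_between = 46.67, MS_between = 23.33. F = 0.292, F_crit ≈ 3.354. Fail to reject H₀.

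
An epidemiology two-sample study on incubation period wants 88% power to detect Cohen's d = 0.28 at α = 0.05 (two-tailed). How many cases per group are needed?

z_{α/2} = 1.96, z_β = Φ⁻¹(0.88) = 1.175. For small effect (d = 0.28): n per group = 2(z_{α/2} + z_β)²/d² = 2(1.96 + 1.175)²/0.28² = 250.7 → 251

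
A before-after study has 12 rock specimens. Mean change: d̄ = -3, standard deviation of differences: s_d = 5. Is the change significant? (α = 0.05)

t = d̄/(s_d/√n) = -3/(5/√12) = -2.078. df = 11, critical t = ±2.201. Fail to reject H₀.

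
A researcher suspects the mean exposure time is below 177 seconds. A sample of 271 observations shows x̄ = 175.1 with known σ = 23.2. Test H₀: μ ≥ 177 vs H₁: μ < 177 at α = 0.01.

z = -1.348. Critical value: -2.33. Fail to reject H₀.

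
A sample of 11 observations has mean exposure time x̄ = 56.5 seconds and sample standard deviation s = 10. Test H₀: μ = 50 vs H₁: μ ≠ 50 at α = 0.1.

t = (x̄ - μ₀)/(s/√n) = (56.5 - 50)/(10/√11) = 2.156. df = 10, critical t = ±1.812. Reject H₀.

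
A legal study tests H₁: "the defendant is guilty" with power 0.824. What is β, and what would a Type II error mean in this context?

β = 1 - power = 1 - 0.824 = 0.176. A Type II error is failing to reject H₀ when H₀ is false (false negative) — here, failing to conclude that the defendant is guilty when in fact it is true. Consequence: acquitting a guilty person.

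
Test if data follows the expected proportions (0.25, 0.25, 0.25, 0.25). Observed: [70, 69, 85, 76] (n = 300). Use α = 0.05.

Expected: [75.0, 75.0, 75.0, 75.0]. χ² = 2.16. df = 3, critical = 7.815. Fail to reject H₀.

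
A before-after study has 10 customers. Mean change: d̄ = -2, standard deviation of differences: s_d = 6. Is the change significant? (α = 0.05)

t = d̄/(s_d/√n) = -2/(6/√10) = -1.054. df = 9, critical t = ±2.262. Fail to reject H₀.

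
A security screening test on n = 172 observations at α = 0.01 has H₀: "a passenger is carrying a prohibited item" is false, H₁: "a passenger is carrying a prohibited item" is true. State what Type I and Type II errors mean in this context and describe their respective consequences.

Type I (false positive): concluding that a passenger is carrying a prohibited item when it is not — detaining an innocent passenger — delay and inconvenience. Type II (false negative): failing to conclude that a passenger is carrying a prohibited item when it is — letting a prohibited item through — security breach. Which is costlier depends on domain priorities and is a judgement call rather than a statistical fact.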